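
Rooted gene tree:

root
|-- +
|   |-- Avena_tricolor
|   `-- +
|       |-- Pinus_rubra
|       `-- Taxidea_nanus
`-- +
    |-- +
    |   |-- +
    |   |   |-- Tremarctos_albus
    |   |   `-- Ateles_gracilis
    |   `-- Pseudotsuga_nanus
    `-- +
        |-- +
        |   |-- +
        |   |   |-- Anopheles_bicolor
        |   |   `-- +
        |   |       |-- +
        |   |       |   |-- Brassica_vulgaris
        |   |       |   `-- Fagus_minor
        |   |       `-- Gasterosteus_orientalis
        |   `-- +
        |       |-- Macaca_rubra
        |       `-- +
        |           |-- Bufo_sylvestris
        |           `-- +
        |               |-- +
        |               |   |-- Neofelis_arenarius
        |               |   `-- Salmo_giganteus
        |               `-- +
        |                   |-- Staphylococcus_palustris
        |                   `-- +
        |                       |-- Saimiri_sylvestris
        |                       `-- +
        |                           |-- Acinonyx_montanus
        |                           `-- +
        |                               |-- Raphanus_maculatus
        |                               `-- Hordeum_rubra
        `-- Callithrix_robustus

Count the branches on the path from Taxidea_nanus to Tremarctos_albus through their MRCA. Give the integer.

7

The MRCA of Taxidea_nanus and Tremarctos_albus is the root of the tree.
From Taxidea_nanus up to that node: 3 branches. From Tremarctos_albus up to the same node: 4 branches. Total: 3 + 4 = 7.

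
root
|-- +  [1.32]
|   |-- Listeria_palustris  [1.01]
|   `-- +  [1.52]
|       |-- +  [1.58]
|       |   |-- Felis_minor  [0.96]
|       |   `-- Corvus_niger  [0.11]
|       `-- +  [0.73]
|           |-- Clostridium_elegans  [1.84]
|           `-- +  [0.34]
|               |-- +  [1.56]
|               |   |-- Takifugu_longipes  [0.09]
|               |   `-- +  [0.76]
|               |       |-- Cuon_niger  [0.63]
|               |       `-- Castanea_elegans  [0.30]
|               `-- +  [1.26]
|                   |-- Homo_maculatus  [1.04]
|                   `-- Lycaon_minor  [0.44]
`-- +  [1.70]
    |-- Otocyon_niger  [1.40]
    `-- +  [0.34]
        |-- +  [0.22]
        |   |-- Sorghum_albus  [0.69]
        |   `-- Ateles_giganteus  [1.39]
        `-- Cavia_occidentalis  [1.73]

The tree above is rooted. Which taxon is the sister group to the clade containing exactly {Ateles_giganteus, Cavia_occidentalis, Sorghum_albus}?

Otocyon_niger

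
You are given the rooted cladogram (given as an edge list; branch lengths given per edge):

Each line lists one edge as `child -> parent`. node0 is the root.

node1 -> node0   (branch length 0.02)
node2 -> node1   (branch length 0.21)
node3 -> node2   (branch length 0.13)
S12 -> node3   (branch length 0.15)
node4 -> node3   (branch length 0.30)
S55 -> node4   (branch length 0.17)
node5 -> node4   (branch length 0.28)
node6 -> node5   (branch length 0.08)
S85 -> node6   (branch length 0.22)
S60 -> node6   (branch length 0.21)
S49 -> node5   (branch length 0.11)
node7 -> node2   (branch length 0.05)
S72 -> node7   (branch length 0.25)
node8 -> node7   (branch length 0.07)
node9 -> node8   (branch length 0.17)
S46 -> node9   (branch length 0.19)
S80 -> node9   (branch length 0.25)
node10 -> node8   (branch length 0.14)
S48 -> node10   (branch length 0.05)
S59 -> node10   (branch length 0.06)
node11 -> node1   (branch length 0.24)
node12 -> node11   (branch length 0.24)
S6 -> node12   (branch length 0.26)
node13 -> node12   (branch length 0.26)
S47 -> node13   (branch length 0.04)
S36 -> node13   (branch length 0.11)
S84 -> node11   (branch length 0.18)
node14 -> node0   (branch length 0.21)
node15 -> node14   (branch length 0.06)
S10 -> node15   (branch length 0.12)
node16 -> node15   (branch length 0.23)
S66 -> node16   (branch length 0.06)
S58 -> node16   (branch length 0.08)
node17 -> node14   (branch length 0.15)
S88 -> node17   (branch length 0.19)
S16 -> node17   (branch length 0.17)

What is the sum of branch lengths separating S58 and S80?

1.35

The path runs S58 → … → MRCA → … → S80; the MRCA is the root of the tree.
Branch lengths along that path: 0.08 + 0.23 + 0.06 + 0.21 + 0.02 + 0.21 + 0.05 + 0.07 + 0.17 + 0.25 = 1.35.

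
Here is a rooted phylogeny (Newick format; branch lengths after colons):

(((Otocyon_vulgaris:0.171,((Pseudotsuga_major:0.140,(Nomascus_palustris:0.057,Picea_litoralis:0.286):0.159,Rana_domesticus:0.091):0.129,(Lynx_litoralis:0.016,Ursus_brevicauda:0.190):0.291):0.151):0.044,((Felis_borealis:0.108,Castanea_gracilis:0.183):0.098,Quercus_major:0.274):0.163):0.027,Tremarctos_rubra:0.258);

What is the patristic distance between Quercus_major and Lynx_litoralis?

0.939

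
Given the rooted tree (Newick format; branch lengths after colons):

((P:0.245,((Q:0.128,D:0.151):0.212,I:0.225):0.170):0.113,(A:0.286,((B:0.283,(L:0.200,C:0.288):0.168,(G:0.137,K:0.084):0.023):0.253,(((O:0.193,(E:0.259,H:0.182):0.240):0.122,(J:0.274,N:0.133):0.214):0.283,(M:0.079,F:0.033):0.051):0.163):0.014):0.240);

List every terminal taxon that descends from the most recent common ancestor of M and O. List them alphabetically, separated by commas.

Tracing M: it sits inside (M,F).
Tracing O: it sits inside (O,(E,H)).
The smallest clade enclosing both is (((O,(E,H)),(J,N)),(M,F)); the answer is its 7 terminal taxa in alphabetical order.

E, F, H, J, M, N, O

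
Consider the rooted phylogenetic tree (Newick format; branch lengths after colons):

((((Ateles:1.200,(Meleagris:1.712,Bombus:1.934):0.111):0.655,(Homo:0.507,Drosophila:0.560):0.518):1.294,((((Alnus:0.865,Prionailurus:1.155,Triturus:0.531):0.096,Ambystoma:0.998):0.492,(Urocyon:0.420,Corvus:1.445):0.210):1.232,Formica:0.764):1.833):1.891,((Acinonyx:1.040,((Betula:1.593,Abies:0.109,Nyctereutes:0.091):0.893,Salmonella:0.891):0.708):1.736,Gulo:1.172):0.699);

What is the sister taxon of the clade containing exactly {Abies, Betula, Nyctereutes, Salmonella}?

Acinonyx

The clade containing exactly {Abies, Betula, Nyctereutes, Salmonella} attaches to the tree at the node subtending (Acinonyx,((Betula,Abies,Nyctereutes),Salmonella)).
The other lineage descending from that same node — the sister group — is the single tip Acinonyx.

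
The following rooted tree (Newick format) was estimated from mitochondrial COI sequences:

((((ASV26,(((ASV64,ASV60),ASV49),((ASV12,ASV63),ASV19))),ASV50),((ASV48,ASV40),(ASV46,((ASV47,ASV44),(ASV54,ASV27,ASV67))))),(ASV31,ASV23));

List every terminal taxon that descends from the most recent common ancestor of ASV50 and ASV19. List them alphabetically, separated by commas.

ASV12, ASV19, ASV26, ASV49, ASV50, ASV60, ASV63, ASV64

Tracing ASV50: it sits inside ((ASV26,(((ASV64,ASV60),ASV49),((ASV12,ASV63),ASV19))),ASV50).
Tracing ASV19: it sits inside ((ASV12,ASV63),ASV19).
The smallest clade enclosing both is ((ASV26,(((ASV64,ASV60),ASV49),((ASV12,ASV63),ASV19))),ASV50); the answer is its 8 terminal taxa in alphabetical order.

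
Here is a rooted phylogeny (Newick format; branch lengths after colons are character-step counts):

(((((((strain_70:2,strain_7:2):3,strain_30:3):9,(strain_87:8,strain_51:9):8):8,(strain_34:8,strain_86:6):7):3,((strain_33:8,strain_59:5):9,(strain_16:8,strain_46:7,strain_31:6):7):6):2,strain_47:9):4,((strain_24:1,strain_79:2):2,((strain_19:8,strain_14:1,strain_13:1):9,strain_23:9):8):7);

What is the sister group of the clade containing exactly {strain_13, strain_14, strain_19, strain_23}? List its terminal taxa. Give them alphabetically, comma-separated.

strain_24, strain_79

The clade containing exactly {strain_13, strain_14, strain_19, strain_23} attaches to the tree at the node subtending ((strain_24,strain_79),((strain_19,strain_14,strain_13),strain_23)).
The other lineage descending from that same node — the sister group — is (strain_24,strain_79); its 2 tips in alphabetical order are the answer.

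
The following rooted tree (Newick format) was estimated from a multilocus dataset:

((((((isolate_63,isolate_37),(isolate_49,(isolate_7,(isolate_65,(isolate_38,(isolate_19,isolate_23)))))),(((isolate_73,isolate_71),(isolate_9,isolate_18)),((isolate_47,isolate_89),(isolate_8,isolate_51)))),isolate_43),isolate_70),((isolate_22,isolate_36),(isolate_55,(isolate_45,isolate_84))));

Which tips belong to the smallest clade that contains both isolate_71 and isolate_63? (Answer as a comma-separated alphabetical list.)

isolate_18, isolate_19, isolate_23, isolate_37, isolate_38, isolate_47, isolate_49, isolate_51, isolate_63, isolate_65, isolate_7, isolate_71, isolate_73, isolate_8, isolate_89, isolate_9

Tracing isolate_71: it sits inside (isolate_73,isolate_71).
Tracing isolate_63: it sits inside (isolate_63,isolate_37).
The smallest clade enclosing both is (((isolate_63,isolate_37),(isolate_49,(isolate_7,(isolate_65,(isolate_38,(isolate_19,isolate_23)))))),(((isolate_73,isolate_71),(isolate_9,isolate_18)),((isolate_47,isolate_89),(isolate_8,isolate_51)))); the answer is its 16 terminal taxa in alphabetical order.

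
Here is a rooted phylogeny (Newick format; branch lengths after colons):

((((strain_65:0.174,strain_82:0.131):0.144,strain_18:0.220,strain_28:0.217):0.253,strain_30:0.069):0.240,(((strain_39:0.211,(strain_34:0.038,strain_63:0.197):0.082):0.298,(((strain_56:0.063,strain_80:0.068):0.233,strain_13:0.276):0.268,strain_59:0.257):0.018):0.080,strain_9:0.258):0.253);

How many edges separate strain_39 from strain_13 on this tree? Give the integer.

5

The MRCA of strain_39 and strain_13 is the node subtending ((strain_39,(strain_34,strain_63)),(((strain_56,strain_80),strain_13),strain_59)).
From strain_39 up to that node: 2 branches. From strain_13 up to the same node: 3 branches. Total: 2 + 3 = 5.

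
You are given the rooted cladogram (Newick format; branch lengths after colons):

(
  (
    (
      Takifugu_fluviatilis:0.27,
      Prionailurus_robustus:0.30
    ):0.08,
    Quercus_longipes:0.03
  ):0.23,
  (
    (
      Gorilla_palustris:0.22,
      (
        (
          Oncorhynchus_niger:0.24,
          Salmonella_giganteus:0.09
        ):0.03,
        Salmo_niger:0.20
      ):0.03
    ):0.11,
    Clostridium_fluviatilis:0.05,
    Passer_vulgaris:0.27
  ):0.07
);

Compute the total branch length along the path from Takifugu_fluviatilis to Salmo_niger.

0.99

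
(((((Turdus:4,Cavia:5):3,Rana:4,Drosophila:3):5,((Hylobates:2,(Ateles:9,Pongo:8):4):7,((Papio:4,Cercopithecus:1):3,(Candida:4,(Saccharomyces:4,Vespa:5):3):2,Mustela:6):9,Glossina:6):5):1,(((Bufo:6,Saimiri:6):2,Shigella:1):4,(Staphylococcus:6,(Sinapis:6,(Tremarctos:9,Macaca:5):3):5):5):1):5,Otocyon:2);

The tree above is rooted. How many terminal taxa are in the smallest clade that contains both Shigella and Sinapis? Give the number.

The MRCA of Shigella and Sinapis is the node subtending (((Bufo,Saimiri),Shigella),(Staphylococcus,(Sinapis,(Tremarctos,Macaca)))).
That clade contains 7 terminal taxa: Bufo, Macaca, Saimiri, Shigella, Sinapis, Staphylococcus, Tremarctos.

7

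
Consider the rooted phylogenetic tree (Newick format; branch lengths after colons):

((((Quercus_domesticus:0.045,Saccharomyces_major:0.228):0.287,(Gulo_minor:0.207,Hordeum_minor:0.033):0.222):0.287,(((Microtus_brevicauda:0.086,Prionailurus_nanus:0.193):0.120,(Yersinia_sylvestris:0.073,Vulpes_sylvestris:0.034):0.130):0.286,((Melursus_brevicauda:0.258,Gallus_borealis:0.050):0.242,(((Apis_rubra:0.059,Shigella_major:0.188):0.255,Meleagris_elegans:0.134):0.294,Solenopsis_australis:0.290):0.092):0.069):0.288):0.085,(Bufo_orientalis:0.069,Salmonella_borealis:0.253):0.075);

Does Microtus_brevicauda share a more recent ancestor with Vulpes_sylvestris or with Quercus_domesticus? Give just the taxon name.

The MRCA of Microtus_brevicauda and Vulpes_sylvestris subtends ((Microtus_brevicauda,Prionailurus_nanus),(Yersinia_sylvestris,Vulpes_sylvestris)) (4 taxa).
The MRCA of Microtus_brevicauda and Quercus_domesticus subtends (((Quercus_domesticus,Saccharomyces_major),(Gulo_minor,Hordeum_minor)),(((Microtus_brevicauda,Prionailurus_nanus),(Yersinia_sylvestris,Vulpes_sylvestris)),((Melursus_brevicauda,Gallus_borealis),(((Apis_rubra,Shigella_major),Meleagris_elegans),Solenopsis_australis)))) (14 taxa).
The first is nested inside the second, so Microtus_brevicauda shares a more recent common ancestor with Vulpes_sylvestris.

Vulpes_sylvestris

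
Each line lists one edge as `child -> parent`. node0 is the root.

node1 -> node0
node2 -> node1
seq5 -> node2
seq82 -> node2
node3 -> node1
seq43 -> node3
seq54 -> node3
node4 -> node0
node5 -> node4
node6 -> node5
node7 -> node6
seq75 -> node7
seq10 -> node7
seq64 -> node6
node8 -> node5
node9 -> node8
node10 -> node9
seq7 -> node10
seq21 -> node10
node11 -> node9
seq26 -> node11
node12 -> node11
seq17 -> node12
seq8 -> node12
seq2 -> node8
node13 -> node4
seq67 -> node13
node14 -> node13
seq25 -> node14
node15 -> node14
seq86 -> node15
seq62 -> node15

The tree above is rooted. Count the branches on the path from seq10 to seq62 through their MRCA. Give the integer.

8

The MRCA of seq10 and seq62 is the node subtending ((((seq75,seq10),seq64),(((seq7,seq21),(seq26,(seq17,seq8))),seq2)),(seq67,(seq25,(seq86,seq62)))).
From seq10 up to that node: 4 branches. From seq62 up to the same node: 4 branches. Total: 4 + 4 = 8.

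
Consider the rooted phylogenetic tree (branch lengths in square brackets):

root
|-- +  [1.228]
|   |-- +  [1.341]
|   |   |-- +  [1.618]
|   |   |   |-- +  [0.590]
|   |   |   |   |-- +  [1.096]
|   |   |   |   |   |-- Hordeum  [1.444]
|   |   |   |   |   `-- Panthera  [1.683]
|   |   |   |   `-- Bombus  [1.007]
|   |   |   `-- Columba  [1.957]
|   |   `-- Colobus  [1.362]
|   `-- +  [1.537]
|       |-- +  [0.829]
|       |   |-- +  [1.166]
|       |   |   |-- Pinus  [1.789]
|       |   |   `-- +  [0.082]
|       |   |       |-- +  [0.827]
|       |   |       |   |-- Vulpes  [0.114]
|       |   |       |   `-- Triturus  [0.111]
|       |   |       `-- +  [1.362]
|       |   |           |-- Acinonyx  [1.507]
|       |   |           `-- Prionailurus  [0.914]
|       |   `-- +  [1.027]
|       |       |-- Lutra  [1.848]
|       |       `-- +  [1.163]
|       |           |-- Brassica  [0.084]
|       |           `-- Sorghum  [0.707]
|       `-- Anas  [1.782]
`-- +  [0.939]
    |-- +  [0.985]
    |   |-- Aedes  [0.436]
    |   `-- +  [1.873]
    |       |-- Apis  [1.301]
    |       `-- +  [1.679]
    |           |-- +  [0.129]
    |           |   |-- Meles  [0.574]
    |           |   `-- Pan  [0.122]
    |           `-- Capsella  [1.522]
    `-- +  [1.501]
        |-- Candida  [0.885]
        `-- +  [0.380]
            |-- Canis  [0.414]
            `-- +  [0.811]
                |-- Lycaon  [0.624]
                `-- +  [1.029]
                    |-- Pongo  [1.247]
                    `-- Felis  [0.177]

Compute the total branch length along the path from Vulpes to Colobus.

7.258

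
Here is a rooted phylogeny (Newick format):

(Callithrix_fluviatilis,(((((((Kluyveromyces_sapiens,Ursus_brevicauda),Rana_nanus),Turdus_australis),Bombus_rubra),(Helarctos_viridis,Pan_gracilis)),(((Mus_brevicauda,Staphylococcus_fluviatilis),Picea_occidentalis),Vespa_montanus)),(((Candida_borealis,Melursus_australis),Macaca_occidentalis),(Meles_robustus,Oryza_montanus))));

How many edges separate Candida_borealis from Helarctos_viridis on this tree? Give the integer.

8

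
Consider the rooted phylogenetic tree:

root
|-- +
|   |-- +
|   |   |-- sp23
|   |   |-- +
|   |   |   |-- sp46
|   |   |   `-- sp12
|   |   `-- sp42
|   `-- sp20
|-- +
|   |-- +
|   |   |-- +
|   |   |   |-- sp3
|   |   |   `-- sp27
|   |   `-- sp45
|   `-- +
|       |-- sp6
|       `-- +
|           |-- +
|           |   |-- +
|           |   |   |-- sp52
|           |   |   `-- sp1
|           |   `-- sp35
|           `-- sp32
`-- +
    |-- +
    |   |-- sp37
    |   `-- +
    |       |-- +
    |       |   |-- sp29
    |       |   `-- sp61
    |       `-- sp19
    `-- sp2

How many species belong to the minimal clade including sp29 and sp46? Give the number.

18

The MRCA of sp29 and sp46 is the root, so the clade is the entire tree.
That clade contains 18 terminal taxa: sp1, sp12, sp19, sp2, sp20, sp23, sp27, sp29, sp3, sp32, sp35, sp37, sp42, sp45, sp46, sp52, sp6, sp61.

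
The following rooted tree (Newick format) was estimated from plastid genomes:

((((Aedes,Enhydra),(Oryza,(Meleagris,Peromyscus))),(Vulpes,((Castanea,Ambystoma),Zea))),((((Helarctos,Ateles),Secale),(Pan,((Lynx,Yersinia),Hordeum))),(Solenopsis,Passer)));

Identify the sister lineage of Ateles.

Helarctos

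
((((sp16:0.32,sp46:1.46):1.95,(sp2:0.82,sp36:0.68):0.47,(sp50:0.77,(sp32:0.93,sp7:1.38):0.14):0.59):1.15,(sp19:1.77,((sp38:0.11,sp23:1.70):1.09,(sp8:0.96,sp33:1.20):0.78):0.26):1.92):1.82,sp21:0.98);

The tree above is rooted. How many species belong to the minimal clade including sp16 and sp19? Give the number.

12

The MRCA of sp16 and sp19 is the node subtending (((sp16,sp46),(sp2,sp36),(sp50,(sp32,sp7))),(sp19,((sp38,sp23),(sp8,sp33)))).
That clade contains 12 terminal taxa: sp16, sp19, sp2, sp23, sp32, sp33, sp36, sp38, sp46, sp50, sp7, sp8.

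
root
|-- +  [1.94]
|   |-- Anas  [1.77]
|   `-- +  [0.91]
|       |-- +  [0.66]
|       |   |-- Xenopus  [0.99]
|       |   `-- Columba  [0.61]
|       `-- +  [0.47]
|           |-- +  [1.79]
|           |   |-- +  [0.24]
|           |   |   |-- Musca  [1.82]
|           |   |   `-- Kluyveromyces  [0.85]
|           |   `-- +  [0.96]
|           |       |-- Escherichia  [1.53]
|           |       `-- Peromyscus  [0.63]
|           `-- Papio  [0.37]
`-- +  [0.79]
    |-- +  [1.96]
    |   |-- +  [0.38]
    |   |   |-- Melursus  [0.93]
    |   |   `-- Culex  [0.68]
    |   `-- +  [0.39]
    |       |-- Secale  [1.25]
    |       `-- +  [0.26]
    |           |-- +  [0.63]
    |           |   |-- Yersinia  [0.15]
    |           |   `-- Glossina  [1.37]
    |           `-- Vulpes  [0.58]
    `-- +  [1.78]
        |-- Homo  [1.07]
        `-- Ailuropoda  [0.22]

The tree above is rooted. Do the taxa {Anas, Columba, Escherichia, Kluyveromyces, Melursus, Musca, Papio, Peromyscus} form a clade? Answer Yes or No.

No

The MRCA of the listed taxa is the root, so the smallest clade containing them is the whole tree.
That clade also contains Ailuropoda, Culex, Glossina, Homo, Secale, Vulpes, Xenopus, Yersinia, which are not in the proposed group, so the group is not monophyletic.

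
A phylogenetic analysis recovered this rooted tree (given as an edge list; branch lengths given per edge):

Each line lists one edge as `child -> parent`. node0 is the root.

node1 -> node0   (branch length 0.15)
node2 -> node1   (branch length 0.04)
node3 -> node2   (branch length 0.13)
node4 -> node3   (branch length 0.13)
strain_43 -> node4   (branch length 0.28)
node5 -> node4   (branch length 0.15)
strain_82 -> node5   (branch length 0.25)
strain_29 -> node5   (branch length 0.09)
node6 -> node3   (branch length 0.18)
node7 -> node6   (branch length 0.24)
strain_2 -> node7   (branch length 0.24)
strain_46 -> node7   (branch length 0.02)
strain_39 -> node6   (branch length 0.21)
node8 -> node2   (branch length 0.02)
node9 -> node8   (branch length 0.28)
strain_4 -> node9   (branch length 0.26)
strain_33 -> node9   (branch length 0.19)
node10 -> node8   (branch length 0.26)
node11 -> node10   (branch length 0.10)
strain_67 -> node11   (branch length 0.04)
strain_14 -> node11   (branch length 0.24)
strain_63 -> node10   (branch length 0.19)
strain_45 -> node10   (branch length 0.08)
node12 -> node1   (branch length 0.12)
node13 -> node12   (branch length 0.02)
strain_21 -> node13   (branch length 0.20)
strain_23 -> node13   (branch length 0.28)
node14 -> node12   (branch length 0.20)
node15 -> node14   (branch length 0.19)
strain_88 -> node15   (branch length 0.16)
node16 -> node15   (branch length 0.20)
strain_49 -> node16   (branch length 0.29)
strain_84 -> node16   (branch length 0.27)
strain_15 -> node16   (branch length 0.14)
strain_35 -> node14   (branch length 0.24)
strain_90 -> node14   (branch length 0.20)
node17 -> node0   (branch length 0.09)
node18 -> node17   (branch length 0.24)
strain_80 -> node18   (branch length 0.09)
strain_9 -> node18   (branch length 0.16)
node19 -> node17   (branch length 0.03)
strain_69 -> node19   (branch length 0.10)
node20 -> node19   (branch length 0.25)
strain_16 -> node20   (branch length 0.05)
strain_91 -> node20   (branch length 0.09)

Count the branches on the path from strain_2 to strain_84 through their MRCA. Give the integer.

10

The MRCA of strain_2 and strain_84 is the node subtending ((((strain_43,(strain_82,strain_29)),((strain_2,strain_46),strain_39)),((strain_4,strain_33),((strain_67,strain_14),strain_63,strain_45))),((strain_21,strain_23),((strain_88,(strain_49,strain_84,strain_15)),strain_35,strain_90))).
From strain_2 up to that node: 5 branches. From strain_84 up to the same node: 5 branches. Total: 5 + 5 = 10.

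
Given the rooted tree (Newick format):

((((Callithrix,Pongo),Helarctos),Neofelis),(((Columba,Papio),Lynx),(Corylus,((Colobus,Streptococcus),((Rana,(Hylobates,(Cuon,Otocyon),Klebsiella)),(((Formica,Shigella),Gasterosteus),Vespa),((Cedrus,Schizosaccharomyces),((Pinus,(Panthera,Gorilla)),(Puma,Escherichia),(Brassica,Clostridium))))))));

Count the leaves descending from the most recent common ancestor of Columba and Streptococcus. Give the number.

The MRCA of Columba and Streptococcus is the node subtending (((Columba,Papio),Lynx),(Corylus,((Colobus,Streptococcus),((Rana,(Hylobates,(Cuon,Otocyon),Klebsiella)),(((Formica,Shigella),Gasterosteus),Vespa),((Cedrus,Schizosaccharomyces),((Pinus,(Panthera,Gorilla)),(Puma,Escherichia),(Brassica,Clostridium))))))).
That clade contains 24 terminal taxa: Brassica, Cedrus, Clostridium, Colobus, Columba, Corylus, Cuon, Escherichia, Formica, Gasterosteus, Gorilla, Hylobates, Klebsiella, Lynx, Otocyon, Panthera, Papio, Pinus, Puma, Rana, Schizosaccharomyces, Shigella, Streptococcus, Vespa.

24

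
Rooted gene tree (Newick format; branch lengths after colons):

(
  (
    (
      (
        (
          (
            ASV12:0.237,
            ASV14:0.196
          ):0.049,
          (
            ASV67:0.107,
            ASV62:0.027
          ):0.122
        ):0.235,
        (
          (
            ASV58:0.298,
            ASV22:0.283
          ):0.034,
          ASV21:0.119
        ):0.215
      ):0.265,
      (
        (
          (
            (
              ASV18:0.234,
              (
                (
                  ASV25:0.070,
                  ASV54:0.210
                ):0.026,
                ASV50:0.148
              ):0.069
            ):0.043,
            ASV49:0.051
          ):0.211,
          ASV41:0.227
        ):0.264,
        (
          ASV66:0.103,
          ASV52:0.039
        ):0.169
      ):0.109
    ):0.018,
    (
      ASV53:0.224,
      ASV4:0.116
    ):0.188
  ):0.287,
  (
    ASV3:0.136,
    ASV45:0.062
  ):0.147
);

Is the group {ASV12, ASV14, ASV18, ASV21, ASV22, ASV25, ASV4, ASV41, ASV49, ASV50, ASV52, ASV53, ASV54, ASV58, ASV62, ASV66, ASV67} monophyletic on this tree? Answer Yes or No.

Yes

The most recent common ancestor of these taxa subtends (((((ASV12,ASV14),(ASV67,ASV62)),((ASV58,ASV22),ASV21)),((((ASV18,((ASV25,ASV54),ASV50)),ASV49),ASV41),(ASV66,ASV52))),(ASV53,ASV4)).
That clade has exactly 17 tips — every listed taxon and nothing else — so the group is monophyletic.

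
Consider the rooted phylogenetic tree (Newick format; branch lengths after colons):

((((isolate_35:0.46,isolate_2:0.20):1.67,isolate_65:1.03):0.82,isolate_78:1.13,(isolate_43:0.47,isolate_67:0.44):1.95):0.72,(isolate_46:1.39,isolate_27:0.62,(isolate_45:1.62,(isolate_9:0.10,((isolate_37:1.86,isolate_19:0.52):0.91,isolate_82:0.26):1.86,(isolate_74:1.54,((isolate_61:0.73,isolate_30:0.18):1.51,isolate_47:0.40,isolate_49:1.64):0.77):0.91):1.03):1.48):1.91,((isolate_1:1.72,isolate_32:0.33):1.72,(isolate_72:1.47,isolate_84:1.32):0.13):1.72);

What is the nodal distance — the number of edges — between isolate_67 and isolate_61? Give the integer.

10

The MRCA of isolate_67 and isolate_61 is the root of the tree.
From isolate_67 up to that node: 3 branches. From isolate_61 up to the same node: 7 branches. Total: 3 + 7 = 10.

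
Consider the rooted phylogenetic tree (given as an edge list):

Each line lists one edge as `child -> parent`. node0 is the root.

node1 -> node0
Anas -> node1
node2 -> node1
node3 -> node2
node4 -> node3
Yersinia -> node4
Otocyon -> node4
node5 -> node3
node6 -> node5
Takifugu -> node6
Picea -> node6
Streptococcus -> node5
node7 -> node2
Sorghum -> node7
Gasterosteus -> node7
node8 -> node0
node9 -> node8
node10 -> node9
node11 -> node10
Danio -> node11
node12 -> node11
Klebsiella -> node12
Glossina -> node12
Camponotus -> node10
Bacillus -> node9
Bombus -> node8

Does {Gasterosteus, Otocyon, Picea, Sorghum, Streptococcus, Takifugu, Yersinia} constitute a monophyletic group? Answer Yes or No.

The most recent common ancestor of these taxa subtends (((Yersinia,Otocyon),((Takifugu,Picea),Streptococcus)),(Sorghum,Gasterosteus)).
That clade has exactly 7 tips — every listed taxon and nothing else — so the group is monophyletic.

Yes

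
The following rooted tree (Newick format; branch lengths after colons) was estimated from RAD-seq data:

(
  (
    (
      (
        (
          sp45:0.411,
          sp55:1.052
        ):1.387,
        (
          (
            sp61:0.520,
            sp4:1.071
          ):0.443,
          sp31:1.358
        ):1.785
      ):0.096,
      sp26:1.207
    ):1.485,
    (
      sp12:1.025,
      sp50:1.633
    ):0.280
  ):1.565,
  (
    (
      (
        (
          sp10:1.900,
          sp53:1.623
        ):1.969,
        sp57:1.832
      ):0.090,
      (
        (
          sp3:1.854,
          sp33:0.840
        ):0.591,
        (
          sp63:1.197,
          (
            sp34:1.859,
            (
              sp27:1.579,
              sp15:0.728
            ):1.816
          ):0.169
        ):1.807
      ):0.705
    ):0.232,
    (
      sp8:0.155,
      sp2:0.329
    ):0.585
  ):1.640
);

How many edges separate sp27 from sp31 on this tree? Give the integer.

The MRCA of sp27 and sp31 is the root of the tree.
From sp27 up to that node: 7 branches. From sp31 up to the same node: 5 branches. Total: 7 + 5 = 12.

12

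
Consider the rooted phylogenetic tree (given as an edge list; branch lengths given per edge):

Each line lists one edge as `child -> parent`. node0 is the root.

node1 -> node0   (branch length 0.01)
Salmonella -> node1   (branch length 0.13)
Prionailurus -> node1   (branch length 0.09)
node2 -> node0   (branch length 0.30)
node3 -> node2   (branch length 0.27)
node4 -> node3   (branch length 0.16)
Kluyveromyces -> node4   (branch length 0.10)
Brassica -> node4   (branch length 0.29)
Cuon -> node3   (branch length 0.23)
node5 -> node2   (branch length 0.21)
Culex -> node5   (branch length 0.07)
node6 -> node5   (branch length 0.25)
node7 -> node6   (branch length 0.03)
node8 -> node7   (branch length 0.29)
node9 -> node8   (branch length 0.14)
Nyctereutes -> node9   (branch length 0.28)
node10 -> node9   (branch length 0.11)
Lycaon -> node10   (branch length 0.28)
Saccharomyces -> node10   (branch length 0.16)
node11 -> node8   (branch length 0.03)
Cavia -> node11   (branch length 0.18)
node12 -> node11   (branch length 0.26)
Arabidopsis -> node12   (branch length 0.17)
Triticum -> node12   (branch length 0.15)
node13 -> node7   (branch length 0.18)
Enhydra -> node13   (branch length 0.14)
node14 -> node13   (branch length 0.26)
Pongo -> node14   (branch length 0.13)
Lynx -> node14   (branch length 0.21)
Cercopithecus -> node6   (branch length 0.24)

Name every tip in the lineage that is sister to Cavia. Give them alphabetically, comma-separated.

Arabidopsis, Triticum

Cavia attaches to the tree at the node subtending (Cavia,(Arabidopsis,Triticum)).
The other lineage descending from that same node — the sister group — is (Arabidopsis,Triticum); its 2 tips in alphabetical order are the answer.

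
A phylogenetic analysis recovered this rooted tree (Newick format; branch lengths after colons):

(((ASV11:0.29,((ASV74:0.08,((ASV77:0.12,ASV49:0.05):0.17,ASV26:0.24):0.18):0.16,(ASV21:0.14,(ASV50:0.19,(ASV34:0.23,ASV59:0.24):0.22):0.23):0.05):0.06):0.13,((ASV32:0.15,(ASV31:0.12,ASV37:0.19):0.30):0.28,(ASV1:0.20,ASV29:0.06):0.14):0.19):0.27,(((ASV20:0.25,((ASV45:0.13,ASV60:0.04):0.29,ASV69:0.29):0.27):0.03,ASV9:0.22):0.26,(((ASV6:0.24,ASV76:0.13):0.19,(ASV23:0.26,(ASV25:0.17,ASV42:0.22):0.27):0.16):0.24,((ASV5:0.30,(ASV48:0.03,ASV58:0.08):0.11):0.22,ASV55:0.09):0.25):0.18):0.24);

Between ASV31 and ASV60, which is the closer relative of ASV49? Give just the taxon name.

ASV31

The MRCA of ASV49 and ASV31 subtends ((ASV11,((ASV74,((ASV77,ASV49),ASV26)),(ASV21,(ASV50,(ASV34,ASV59))))),((ASV32,(ASV31,ASV37)),(ASV1,ASV29))) (14 taxa).
The MRCA of ASV49 and ASV60 is the root, subtending the entire tree (28 taxa).
The first is nested inside the second, so ASV49 shares a more recent common ancestor with ASV31.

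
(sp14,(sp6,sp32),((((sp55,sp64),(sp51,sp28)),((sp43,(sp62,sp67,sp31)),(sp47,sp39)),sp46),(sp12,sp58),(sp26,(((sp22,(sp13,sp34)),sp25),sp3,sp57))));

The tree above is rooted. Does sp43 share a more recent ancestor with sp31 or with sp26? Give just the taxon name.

The MRCA of sp43 and sp31 subtends (sp43,(sp62,sp67,sp31)) (4 taxa).
The MRCA of sp43 and sp26 subtends ((((sp55,sp64),(sp51,sp28)),((sp43,(sp62,sp67,sp31)),(sp47,sp39)),sp46),(sp12,sp58),(sp26,(((sp22,(sp13,sp34)),sp25),sp3,sp57))) (20 taxa).
The first is nested inside the second, so sp43 shares a more recent common ancestor with sp31.

sp31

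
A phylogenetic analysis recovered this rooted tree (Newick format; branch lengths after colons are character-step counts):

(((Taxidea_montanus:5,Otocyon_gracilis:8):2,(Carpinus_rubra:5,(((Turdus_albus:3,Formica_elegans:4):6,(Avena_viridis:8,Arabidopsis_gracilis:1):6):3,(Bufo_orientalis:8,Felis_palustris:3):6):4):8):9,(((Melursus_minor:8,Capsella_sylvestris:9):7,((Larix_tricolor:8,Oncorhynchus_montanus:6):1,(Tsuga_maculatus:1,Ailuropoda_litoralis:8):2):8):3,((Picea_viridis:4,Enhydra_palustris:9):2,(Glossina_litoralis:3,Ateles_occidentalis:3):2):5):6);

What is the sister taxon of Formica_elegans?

Turdus_albus

Formica_elegans attaches to the tree at the node subtending (Turdus_albus,Formica_elegans).
The other lineage descending from that same node — the sister group — is the single tip Turdus_albus.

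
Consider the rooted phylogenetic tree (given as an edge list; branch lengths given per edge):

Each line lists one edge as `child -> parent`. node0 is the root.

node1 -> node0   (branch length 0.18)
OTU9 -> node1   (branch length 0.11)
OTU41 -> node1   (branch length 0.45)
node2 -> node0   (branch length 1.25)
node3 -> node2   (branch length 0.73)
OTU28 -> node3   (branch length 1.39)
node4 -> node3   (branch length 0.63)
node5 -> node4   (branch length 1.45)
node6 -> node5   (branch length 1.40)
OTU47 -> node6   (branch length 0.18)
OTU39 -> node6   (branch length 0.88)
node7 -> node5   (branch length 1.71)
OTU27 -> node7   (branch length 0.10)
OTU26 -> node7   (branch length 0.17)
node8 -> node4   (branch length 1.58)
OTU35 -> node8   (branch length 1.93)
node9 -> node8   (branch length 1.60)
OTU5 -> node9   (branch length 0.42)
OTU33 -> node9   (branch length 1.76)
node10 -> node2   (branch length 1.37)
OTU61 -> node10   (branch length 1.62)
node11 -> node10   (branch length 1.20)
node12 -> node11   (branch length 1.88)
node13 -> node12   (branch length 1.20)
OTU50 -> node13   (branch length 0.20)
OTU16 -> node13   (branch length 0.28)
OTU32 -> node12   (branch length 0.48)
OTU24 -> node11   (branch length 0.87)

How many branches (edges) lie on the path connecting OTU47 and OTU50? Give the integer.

10

The MRCA of OTU47 and OTU50 is the node subtending ((OTU28,(((OTU47,OTU39),(OTU27,OTU26)),(OTU35,(OTU5,OTU33)))),(OTU61,(((OTU50,OTU16),OTU32),OTU24))).
From OTU47 up to that node: 5 branches. From OTU50 up to the same node: 5 branches. Total: 5 + 5 = 10.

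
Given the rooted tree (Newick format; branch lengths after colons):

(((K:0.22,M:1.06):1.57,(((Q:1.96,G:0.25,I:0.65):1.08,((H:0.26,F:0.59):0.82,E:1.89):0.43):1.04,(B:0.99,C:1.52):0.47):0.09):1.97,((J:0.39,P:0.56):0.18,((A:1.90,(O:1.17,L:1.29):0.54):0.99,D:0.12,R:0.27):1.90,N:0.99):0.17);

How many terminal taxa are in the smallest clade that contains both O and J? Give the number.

8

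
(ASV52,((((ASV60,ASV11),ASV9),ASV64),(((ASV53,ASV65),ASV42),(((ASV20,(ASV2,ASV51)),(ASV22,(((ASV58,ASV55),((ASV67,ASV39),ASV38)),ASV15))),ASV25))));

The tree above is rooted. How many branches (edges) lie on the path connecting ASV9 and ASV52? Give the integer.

5

The MRCA of ASV9 and ASV52 is the root of the tree.
From ASV9 up to that node: 4 branches. From ASV52 up to the same node: 1 branch. Total: 4 + 1 = 5.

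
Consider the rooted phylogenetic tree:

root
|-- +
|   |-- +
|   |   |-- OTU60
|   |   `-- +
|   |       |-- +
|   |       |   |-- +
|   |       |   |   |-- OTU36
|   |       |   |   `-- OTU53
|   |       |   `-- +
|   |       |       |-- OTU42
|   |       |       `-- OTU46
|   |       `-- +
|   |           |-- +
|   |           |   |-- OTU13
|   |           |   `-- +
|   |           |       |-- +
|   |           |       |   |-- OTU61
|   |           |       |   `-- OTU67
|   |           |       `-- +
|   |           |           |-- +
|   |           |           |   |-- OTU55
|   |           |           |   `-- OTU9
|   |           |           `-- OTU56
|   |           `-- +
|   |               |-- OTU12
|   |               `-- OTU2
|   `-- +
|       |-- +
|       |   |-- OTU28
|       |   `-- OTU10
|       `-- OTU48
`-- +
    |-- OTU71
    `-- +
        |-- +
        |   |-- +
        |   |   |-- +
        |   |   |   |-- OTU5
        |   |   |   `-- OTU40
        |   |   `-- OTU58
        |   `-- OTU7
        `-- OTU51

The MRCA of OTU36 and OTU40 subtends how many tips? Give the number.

The MRCA of OTU36 and OTU40 is the root, so the clade is the entire tree.
That clade contains 22 terminal taxa: OTU10, OTU12, OTU13, OTU2, OTU28, OTU36, OTU40, OTU42, OTU46, OTU48, OTU5, OTU51, OTU53, OTU55, OTU56, OTU58, OTU60, OTU61, OTU67, OTU7, OTU71, OTU9.

22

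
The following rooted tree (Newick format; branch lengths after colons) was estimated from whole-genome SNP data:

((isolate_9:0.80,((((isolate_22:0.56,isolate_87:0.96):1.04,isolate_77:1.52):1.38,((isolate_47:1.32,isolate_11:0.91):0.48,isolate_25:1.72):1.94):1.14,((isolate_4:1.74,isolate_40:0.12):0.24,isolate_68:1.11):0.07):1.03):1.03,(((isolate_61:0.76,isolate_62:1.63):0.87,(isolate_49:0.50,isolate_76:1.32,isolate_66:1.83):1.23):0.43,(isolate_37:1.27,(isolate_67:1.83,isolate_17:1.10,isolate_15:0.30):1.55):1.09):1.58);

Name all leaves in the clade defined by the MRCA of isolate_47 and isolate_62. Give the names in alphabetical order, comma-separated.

Tracing isolate_47: it sits inside (isolate_47,isolate_11).
Tracing isolate_62: it sits inside (isolate_61,isolate_62).
The smallest clade enclosing both is the whole tree (their MRCA is the root), so the answer is all 19 tips in alphabetical order.

isolate_11, isolate_15, isolate_17, isolate_22, isolate_25, isolate_37, isolate_4, isolate_40, isolate_47, isolate_49, isolate_61, isolate_62, isolate_66, isolate_67, isolate_68, isolate_76, isolate_77, isolate_87, isolate_9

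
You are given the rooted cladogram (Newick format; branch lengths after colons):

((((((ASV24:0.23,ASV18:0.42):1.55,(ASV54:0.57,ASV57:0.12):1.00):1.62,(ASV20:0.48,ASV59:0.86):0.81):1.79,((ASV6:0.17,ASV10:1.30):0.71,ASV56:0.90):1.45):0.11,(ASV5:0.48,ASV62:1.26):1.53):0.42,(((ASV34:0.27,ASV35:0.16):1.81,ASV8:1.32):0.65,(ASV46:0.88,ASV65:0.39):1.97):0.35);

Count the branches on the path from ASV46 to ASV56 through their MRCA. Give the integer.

7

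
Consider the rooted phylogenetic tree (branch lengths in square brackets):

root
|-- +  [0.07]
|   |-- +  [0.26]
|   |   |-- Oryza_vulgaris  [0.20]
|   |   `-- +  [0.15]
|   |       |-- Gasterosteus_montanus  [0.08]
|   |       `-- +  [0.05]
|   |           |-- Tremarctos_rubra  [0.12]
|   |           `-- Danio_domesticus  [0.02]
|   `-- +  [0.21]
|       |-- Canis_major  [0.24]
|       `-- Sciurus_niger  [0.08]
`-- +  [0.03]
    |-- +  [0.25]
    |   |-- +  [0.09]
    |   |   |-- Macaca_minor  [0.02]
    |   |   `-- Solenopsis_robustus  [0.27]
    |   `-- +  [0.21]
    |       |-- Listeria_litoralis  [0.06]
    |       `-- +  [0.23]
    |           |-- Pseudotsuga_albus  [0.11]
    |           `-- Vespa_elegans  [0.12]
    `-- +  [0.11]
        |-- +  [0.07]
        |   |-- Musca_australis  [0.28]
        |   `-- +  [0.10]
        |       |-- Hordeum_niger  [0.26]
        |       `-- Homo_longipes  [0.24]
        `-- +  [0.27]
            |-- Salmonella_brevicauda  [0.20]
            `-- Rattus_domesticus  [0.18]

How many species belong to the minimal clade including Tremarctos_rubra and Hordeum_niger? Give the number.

16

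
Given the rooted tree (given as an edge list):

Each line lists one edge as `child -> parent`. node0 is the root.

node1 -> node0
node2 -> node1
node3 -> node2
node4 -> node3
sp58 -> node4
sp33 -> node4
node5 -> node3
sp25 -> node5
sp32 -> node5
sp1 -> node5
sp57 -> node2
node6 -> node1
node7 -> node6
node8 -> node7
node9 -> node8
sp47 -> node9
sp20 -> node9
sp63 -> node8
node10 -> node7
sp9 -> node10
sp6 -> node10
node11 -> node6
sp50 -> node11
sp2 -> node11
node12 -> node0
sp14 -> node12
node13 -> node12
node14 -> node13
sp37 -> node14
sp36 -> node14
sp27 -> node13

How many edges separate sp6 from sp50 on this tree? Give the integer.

The MRCA of sp6 and sp50 is the node subtending ((((sp47,sp20),sp63),(sp9,sp6)),(sp50,sp2)).
From sp6 up to that node: 3 branches. From sp50 up to the same node: 2 branches. Total: 3 + 2 = 5.

5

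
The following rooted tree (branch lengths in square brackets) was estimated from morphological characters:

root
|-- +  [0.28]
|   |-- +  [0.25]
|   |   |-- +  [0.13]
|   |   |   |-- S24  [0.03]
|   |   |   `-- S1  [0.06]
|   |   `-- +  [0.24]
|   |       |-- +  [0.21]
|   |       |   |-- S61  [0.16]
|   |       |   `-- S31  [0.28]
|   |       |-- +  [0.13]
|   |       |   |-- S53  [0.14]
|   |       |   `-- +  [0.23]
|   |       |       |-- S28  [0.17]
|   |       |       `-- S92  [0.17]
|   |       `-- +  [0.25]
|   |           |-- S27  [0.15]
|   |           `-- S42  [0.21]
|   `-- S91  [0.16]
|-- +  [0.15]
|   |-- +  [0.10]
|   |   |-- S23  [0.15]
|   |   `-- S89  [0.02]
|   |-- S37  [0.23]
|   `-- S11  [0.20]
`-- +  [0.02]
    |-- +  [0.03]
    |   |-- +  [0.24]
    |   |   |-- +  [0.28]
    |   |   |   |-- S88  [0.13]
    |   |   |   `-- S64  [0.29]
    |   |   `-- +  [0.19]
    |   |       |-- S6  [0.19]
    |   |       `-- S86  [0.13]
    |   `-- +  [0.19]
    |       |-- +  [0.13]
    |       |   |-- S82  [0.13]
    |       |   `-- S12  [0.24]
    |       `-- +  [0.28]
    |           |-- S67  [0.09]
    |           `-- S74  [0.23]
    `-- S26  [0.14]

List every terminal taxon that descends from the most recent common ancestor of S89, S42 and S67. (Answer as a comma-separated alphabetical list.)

S1, S11, S12, S23, S24, S26, S27, S28, S31, S37, S42, S53, S6, S61, S64, S67, S74, S82, S86, S88, S89, S91, S92

Tracing S89: it sits inside (S23,S89).
Tracing S42: it sits inside (S27,S42).
Tracing S67: it sits inside (S67,S74).
The smallest clade enclosing all 3 is the whole tree (their MRCA is the root), so the answer is all 23 tips in alphabetical order.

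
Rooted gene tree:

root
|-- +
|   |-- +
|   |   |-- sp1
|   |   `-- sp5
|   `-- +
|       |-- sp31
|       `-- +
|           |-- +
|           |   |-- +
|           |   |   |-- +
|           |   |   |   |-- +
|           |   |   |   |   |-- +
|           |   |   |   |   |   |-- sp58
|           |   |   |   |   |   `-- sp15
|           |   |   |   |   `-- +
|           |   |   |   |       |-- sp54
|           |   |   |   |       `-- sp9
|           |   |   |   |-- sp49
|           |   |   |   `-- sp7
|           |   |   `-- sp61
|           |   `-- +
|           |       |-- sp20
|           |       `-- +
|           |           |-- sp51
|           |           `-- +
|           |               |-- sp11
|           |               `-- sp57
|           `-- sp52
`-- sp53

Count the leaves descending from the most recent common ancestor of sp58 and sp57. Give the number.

11

The MRCA of sp58 and sp57 is the node subtending (((((sp58,sp15),(sp54,sp9)),sp49,sp7),sp61),(sp20,(sp51,(sp11,sp57)))).
That clade contains 11 terminal taxa: sp11, sp15, sp20, sp49, sp51, sp54, sp57, sp58, sp61, sp7, sp9.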